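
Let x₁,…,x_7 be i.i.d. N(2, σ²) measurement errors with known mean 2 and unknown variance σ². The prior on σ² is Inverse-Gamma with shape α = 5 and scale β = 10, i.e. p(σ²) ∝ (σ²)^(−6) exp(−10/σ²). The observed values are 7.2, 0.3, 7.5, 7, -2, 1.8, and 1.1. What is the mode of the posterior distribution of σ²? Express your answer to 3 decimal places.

σ̂²_MAP = 6.423

Sum of squared deviations about the known mean: SS = (7.2−2)² + (0.3−2)² + (7.5−2)² + (7−2)² + (-2−2)² + (1.8−2)² + (1.1−2)² = 102.03.
The Normal likelihood contributes (σ²)^(−n/2) exp(−SS/(2σ²)), so the posterior is Inverse-Gamma(α + n/2, β + SS/2) = Inverse-Gamma(8.5, 61.015).
The mode of Inverse-Gamma(a, b) is b/(a+1) = 61.015/9.5 ≈ 6.423.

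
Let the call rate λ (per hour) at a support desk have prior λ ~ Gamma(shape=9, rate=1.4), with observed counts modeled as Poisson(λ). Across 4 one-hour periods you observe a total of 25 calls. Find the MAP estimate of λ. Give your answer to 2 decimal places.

λ̂_MAP = 6.11

Σxᵢ = 25, n = 4.
Posterior ∝ λ^8e^(−1.4λ) · λ^25e^(−4λ) = λ^33e^(−5.4λ), i.e. Gamma(shape=34, rate=5.4).
The mode of a Gamma(a, b) with a ≥ 1 (shape–rate) is (a−1)/b = 33/5.4 ≈ 6.11.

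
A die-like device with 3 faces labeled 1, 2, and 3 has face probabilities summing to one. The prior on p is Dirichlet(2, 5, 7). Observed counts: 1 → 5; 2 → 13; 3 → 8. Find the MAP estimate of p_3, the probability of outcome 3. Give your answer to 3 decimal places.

The posterior is Dirichlet(αᵢ + nᵢ) = Dirichlet(7, 18, 15).
For a Dirichlet(a₁,…,a_K) with all aᵢ > 1, the mode has j-th component (aⱼ − 1)/(Σaᵢ − K).
Here Σaᵢ = 40 and K = 3, so p_3 = (15 − 1)/(40 − 3) = 14/37 ≈ 0.378.

MAP estimate: 0.378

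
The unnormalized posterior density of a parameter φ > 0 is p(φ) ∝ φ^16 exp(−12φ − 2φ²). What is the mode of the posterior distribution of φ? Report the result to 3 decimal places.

φ̂_MAP = 1.000

ℓ'(φ) = 16/φ − 12 − 4φ. Setting this to zero and multiplying by φ: 4φ² + 12φ − 16 = 0.
φ = (−12 + √(12² + 4·4·16)) / (2·4) = (−12 + √400) / 8 = (−12 + 20)/8 = 1.
ℓ''(φ) = −16/φ² − 4 < 0, confirming a maximum.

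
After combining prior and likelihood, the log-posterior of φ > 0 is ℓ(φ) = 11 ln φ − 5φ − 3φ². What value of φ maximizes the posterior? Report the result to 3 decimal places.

φ̂_MAP = 1.000

ℓ'(φ) = 11/φ − 5 − 6φ. Setting this to zero and multiplying by φ: 6φ² + 5φ − 11 = 0.
φ = (−5 + √(5² + 4·6·11)) / (2·6) = (−5 + √289) / 12 = (−5 + 17)/12 = 1.
ℓ''(φ) = −11/φ² − 6 < 0, confirming a maximum.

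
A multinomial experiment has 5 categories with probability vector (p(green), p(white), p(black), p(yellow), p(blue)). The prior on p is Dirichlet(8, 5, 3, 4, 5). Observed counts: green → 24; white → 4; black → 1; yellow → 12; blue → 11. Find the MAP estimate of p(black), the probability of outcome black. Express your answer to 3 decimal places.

The posterior is Dirichlet(αᵢ + nᵢ) = Dirichlet(32, 9, 4, 16, 16).
For a Dirichlet(a₁,…,a_K) with all aᵢ > 1, the mode has j-th component (aⱼ − 1)/(Σaᵢ − K).
Here Σaᵢ = 77 and K = 5, so p(black) = (4 − 1)/(77 − 5) = 3/72 ≈ 0.042.

MAP estimate of p(black) = 0.042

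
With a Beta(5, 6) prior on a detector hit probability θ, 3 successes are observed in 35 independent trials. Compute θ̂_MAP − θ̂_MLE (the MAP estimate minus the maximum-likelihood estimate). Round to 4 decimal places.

Posterior is Beta(8, 38); MAP = (8−1)/(46−2) = 7/44 ≈ 0.15909.
MLE ignores the prior: θ̂_MLE = k/n = 3/35 ≈ 0.08571.
Difference = 7/44 − 3/35 = 113/1540 ≈ 0.0734.

MAP − MLE = 0.0734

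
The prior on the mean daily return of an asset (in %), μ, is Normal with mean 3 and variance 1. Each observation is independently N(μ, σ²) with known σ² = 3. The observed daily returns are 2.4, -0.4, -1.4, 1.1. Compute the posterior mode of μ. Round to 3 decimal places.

n = 4; x̄ = (2.4 + (-0.4) + (-1.4) + 1.1)/4 = 1.7/4 = 0.425.
For a Normal prior and Normal likelihood with known variance, the posterior is Normal; its mode equals its mean, the precision-weighted average.
Prior precision 1/σ₀² = 1/1 = 1; data precision n/σ² = 4/3.
μ̂ = (1·3 + (4/3)·0.425) / (1 + 4/3) = (107/30)/(7/3) = 107/70 ≈ 1.529.

μ̂_MAP = 1.529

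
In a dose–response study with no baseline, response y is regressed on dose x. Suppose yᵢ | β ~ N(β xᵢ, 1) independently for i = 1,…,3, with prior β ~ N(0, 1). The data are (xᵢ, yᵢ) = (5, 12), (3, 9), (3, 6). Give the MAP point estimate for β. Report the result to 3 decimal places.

β̂_MAP = 2.386

log p(β | y) = −Σ(yᵢ − βxᵢ)²/(2·1) − β²/(2·1) + const.
Setting the derivative to zero: Σxᵢ(yᵢ − βxᵢ)/1 − β/1 = 0, so β = Σxᵢyᵢ / (Σxᵢ² + σ²/τ²).
Σxᵢyᵢ = 5·12 + 3·9 + 3·6 = 105; Σxᵢ² = 43; σ²/τ² = 1.
β̂_MAP = 105 / (43 + 1) = 105/44 ≈ 2.386.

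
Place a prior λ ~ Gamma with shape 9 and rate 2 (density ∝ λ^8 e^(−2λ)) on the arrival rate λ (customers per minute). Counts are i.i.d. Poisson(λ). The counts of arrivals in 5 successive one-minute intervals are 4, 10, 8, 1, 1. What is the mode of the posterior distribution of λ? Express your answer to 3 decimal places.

λ̂_MAP = 4.571

Σxᵢ = 4+10+8+1+1 = 24, with n = 5.
Posterior ∝ λ^8e^(−2λ) · λ^24e^(−5λ) = λ^32e^(−7λ), i.e. Gamma(shape=33, rate=7).
The mode of a Gamma(a, b) with a ≥ 1 (shape–rate) is (a−1)/b = 32/7 ≈ 4.571.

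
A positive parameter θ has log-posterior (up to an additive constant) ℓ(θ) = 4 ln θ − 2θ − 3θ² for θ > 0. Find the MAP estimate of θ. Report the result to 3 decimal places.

θ̂_MAP = 0.667

ℓ'(θ) = 4/θ − 2 − 6θ. Setting this to zero and multiplying by θ: 6θ² + 2θ − 4 = 0.
θ = (−2 + √(2² + 4·6·4)) / (2·6) = (−2 + √100) / 12 = (−2 + 10)/12 = 2/3.
ℓ''(θ) = −4/θ² − 6 < 0, confirming a maximum.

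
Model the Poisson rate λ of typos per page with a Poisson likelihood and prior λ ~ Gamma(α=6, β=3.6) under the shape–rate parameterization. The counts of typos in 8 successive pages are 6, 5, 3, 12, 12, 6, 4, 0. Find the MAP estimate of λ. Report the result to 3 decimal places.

λ̂_MAP = 4.569

Σxᵢ = 6+5+3+12+12+6+4+0 = 48, with n = 8.
Posterior ∝ λ^5e^(−3.6λ) · λ^48e^(−8λ) = λ^53e^(−11.6λ), i.e. Gamma(shape=54, rate=11.6).
The mode of a Gamma(a, b) with a ≥ 1 (shape–rate) is (a−1)/b = 53/11.6 ≈ 4.569.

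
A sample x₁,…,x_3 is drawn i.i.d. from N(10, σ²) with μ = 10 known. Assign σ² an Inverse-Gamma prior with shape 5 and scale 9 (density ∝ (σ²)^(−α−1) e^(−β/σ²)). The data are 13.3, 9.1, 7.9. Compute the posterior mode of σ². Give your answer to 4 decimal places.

σ̂²_MAP = 2.2740

Sum of squared deviations about the known mean: SS = (13.3−10)² + (9.1−10)² + (7.9−10)² = 16.11.
The Normal likelihood contributes (σ²)^(−n/2) exp(−SS/(2σ²)), so the posterior is Inverse-Gamma(α + n/2, β + SS/2) = Inverse-Gamma(6.5, 17.055).
The mode of Inverse-Gamma(a, b) is b/(a+1) = 17.055/7.5 ≈ 2.2740.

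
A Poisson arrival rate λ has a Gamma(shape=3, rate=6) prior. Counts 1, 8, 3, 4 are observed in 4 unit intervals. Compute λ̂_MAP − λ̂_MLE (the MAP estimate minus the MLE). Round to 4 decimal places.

Σxᵢ = 16. Posterior is Gamma(19, 10); MAP = (19−1)/10 = 18/10 ≈ 1.80000.
MLE = x̄ = 16/4 ≈ 4.00000.
Difference = 18/10 − 16/4 = -11/5 ≈ -2.2000.

MAP − MLE = -2.2000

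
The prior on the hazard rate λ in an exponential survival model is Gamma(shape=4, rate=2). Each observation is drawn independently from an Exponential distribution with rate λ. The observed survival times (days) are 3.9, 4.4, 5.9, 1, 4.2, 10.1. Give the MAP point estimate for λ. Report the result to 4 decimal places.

The Exponential(rate=λ) likelihood is ∝ λ^n e^(−λΣtᵢ). Here n = 6 and Σtᵢ = 3.9 + 4.4 + 5.9 + 1 + 4.2 + 10.1 = 29.5.
Posterior ∝ λ^3e^(−2λ) · λ^6e^(−29.5λ) = λ^9e^(−31.5λ), i.e. Gamma(10, 31.5).
Mode = (a−1)/b = 9/31.5 ≈ 0.2857.

λ̂_MAP = 0.2857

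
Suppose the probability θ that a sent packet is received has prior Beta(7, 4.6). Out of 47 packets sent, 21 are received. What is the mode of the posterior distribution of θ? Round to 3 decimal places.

θ̂_MAP = 0.477

Prior: Beta(7, 4.6).
Data: 21 successes in 47 trials. The binomial likelihood contributes θ^21(1−θ)^26, so the posterior is Beta(7+21, 4.6+26) = Beta(28, 30.6).
For Beta(a, b) with a, b > 1 the mode is (a−1)/(a+b−2) = 27/56.6 ≈ 0.477.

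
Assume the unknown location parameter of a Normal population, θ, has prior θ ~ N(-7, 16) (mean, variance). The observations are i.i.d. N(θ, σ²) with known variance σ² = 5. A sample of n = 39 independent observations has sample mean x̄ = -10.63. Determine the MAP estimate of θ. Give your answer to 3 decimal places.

θ̂_MAP = -10.601

n = 39, x̄ = -10.63.
For a Normal prior and Normal likelihood with known variance, the posterior is Normal; its mode equals its mean, the precision-weighted average.
Prior precision 1/σ₀² = 1/16 = 0.0625; data precision n/σ² = 39/5 = 7.8.
θ̂ = (0.0625·(-7) + 7.8·(-10.63)) / (0.0625 + 7.8) = (-83.3515)/7.8625 = -166703/15725 ≈ -10.601.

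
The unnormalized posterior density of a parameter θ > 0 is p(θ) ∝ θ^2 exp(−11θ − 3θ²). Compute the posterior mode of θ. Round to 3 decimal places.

ℓ'(θ) = 2/θ − 11 − 6θ. Setting this to zero and multiplying by θ: 6θ² + 11θ − 2 = 0.
θ = (−11 + √(11² + 4·6·2)) / (2·6) = (−11 + √169) / 12 = (−11 + 13)/12 = 1/6.
ℓ''(θ) = −2/θ² − 6 < 0, confirming a maximum.

θ̂_MAP = 0.167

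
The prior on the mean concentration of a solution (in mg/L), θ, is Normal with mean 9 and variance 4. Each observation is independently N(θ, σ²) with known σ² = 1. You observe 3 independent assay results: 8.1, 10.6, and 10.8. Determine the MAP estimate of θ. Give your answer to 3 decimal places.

θ̂_MAP = 9.769

n = 3; x̄ = (8.1 + 10.6 + 10.8)/3 = 29.5/3 = 59/6 ≈ 9.8333.
For a Normal prior and Normal likelihood with known variance, the posterior is Normal; its mode equals its mean, the precision-weighted average.
Prior precision 1/σ₀² = 1/4 = 0.25; data precision n/σ² = 3/1 = 3.
θ̂ = (0.25·9 + 3·(59/6)) / (0.25 + 3) = 31.75/3.25 = 127/13 ≈ 9.769.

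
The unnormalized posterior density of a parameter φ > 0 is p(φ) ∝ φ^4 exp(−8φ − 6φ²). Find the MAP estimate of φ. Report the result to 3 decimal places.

ℓ'(φ) = 4/φ − 8 − 12φ. Setting this to zero and multiplying by φ: 12φ² + 8φ − 4 = 0.
φ = (−8 + √(8² + 4·12·4)) / (2·12) = (−8 + √256) / 24 = (−8 + 16)/24 = 1/3.
ℓ''(φ) = −4/φ² − 12 < 0, confirming a maximum.

φ̂_MAP = 0.333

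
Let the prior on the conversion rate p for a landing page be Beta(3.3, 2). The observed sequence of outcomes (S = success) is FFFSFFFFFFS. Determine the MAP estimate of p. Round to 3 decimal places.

Prior: Beta(3.3, 2).
Data: 2 successes in 11 trials (from the sequence). The binomial likelihood contributes p^2(1−p)^9, so the posterior is Beta(3.3+2, 2+9) = Beta(5.3, 11).
For Beta(a, b) with a, b > 1 the mode is (a−1)/(a+b−2) = 4.3/14.3 ≈ 0.301.

p̂_MAP = 0.301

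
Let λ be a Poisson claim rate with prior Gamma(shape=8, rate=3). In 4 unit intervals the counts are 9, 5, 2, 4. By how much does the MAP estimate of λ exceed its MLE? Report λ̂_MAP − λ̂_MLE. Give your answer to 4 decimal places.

Σxᵢ = 20. Posterior is Gamma(28, 7); MAP = (28−1)/7 = 27/7 ≈ 3.85714.
MLE = x̄ = 20/4 ≈ 5.00000.
Difference = 27/7 − 20/4 = -8/7 ≈ -1.1429.

MAP − MLE = -1.1429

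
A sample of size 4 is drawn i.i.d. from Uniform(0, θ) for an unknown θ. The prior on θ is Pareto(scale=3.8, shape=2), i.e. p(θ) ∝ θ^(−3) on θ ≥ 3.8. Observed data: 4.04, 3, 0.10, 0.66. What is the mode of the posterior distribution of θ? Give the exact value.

The Uniform(0, θ) likelihood is θ^(−n) for θ ≥ max(xᵢ), zero otherwise. Here max(xᵢ) = 4.04.
Posterior ∝ θ^(−3) · θ^(−4) = θ^(−7) on θ ≥ max(3.8, 4.04) = 4.04.
This density is strictly decreasing in θ, so the posterior mode lies at the lower boundary of the support.

θ̂_MAP = 4.04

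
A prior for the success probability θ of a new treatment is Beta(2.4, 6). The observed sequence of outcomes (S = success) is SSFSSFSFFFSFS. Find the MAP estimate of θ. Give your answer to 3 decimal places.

Prior: Beta(2.4, 6).
Data: 7 successes in 13 trials (from the sequence). The binomial likelihood contributes θ^7(1−θ)^6, so the posterior is Beta(2.4+7, 6+6) = Beta(9.4, 12).
For Beta(a, b) with a, b > 1 the mode is (a−1)/(a+b−2) = 8.4/19.4 ≈ 0.433.

θ̂_MAP = 0.433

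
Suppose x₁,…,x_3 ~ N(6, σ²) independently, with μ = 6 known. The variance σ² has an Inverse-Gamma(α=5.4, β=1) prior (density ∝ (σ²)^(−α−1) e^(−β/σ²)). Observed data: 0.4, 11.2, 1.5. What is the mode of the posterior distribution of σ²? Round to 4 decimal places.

σ̂²_MAP = 5.1044

Sum of squared deviations about the known mean: SS = (0.4−6)² + (11.2−6)² + (1.5−6)² = 78.65.
The Normal likelihood contributes (σ²)^(−n/2) exp(−SS/(2σ²)), so the posterior is Inverse-Gamma(α + n/2, β + SS/2) = Inverse-Gamma(6.9, 40.325).
The mode of Inverse-Gamma(a, b) is b/(a+1) = 40.325/7.9 ≈ 5.1044.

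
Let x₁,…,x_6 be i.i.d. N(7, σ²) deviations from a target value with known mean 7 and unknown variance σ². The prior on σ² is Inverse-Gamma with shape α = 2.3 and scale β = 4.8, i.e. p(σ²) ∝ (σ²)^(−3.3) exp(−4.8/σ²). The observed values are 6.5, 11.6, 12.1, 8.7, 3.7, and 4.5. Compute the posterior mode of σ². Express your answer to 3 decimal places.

Sum of squared deviations about the known mean: SS = (6.5−7)² + (11.6−7)² + (12.1−7)² + (8.7−7)² + (3.7−7)² + (4.5−7)² = 67.45.
The Normal likelihood contributes (σ²)^(−n/2) exp(−SS/(2σ²)), so the posterior is Inverse-Gamma(α + n/2, β + SS/2) = Inverse-Gamma(5.3, 38.525).
The mode of Inverse-Gamma(a, b) is b/(a+1) = 38.525/6.3 ≈ 6.115.

σ̂²_MAP = 6.115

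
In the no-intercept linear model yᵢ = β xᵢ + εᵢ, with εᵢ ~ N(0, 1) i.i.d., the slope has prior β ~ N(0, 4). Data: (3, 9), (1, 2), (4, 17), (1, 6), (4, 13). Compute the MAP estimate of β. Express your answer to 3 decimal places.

β̂_MAP = 3.584

log p(β | y) = −Σ(yᵢ − βxᵢ)²/(2·1) − β²/(2·4) + const.
Setting the derivative to zero: Σxᵢ(yᵢ − βxᵢ)/1 − β/4 = 0, so β = Σxᵢyᵢ / (Σxᵢ² + σ²/τ²).
Σxᵢyᵢ = 3·9 + 1·2 + 4·17 + 1·6 + 4·13 = 155; Σxᵢ² = 43; σ²/τ² = 0.25.
β̂_MAP = 155 / (43 + 0.25) = 155/43.25 ≈ 3.584.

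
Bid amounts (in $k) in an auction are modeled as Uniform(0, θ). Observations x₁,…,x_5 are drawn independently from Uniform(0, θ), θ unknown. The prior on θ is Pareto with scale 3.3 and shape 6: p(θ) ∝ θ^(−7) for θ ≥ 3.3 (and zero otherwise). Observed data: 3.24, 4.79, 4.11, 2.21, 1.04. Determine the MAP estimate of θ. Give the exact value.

θ̂_MAP = 4.79

The Uniform(0, θ) likelihood is θ^(−n) for θ ≥ max(xᵢ), zero otherwise. Here max(xᵢ) = 4.79.
Posterior ∝ θ^(−7) · θ^(−5) = θ^(−12) on θ ≥ max(3.3, 4.79) = 4.79.
This density is strictly decreasing in θ, so the posterior mode lies at the lower boundary of the support.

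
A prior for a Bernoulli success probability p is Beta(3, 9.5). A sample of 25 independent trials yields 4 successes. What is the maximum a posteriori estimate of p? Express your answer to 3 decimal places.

p̂_MAP = 0.169

Prior: Beta(3, 9.5).
Data: 4 successes in 25 trials. The binomial likelihood contributes p^4(1−p)^21, so the posterior is Beta(3+4, 9.5+21) = Beta(7, 30.5).
For Beta(a, b) with a, b > 1 the mode is (a−1)/(a+b−2) = 6/35.5 ≈ 0.169.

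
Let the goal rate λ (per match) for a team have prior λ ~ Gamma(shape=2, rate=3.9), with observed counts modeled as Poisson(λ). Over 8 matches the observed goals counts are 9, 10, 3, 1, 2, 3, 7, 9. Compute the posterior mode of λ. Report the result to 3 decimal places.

Σxᵢ = 9+10+3+1+2+3+7+9 = 44, with n = 8.
Posterior ∝ λe^(−3.9λ) · λ^44e^(−8λ) = λ^45e^(−11.9λ), i.e. Gamma(shape=46, rate=11.9).
The mode of a Gamma(a, b) with a ≥ 1 (shape–rate) is (a−1)/b = 45/11.9 ≈ 3.782.

λ̂_MAP = 3.782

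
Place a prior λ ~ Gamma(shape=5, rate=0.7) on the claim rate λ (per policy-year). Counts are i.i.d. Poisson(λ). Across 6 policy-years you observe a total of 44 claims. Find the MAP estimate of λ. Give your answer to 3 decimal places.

λ̂_MAP = 7.164

Σxᵢ = 44, n = 6.
Posterior ∝ λ^4e^(−0.7λ) · λ^44e^(−6λ) = λ^48e^(−6.7λ), i.e. Gamma(shape=49, rate=6.7).
The mode of a Gamma(a, b) with a ≥ 1 (shape–rate) is (a−1)/b = 48/6.7 ≈ 7.164.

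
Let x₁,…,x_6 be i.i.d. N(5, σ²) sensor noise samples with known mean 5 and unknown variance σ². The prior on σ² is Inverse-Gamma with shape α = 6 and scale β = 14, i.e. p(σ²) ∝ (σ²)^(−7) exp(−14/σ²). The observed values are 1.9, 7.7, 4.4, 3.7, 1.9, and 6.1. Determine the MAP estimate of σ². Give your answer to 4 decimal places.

Sum of squared deviations about the known mean: SS = (1.9−5)² + (7.7−5)² + (4.4−5)² + (3.7−5)² + (1.9−5)² + (6.1−5)² = 29.77.
The Normal likelihood contributes (σ²)^(−n/2) exp(−SS/(2σ²)), so the posterior is Inverse-Gamma(α + n/2, β + SS/2) = Inverse-Gamma(9, 28.885).
The mode of Inverse-Gamma(a, b) is b/(a+1) = 28.885/10 ≈ 2.8885.

σ̂²_MAP = 2.8885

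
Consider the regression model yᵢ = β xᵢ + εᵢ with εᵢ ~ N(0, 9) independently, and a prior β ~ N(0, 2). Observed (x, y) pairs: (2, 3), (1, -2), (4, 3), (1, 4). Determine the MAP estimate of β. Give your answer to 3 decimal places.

β̂_MAP = 0.755

log p(β | y) = −Σ(yᵢ − βxᵢ)²/(2·9) − β²/(2·2) + const.
Setting the derivative to zero: Σxᵢ(yᵢ − βxᵢ)/9 − β/2 = 0, so β = Σxᵢyᵢ / (Σxᵢ² + σ²/τ²).
Σxᵢyᵢ = 2·3 + 1·(-2) + 4·3 + 1·4 = 20; Σxᵢ² = 22; σ²/τ² = 4.5.
β̂_MAP = 20 / (22 + 4.5) = 20/26.5 ≈ 0.755.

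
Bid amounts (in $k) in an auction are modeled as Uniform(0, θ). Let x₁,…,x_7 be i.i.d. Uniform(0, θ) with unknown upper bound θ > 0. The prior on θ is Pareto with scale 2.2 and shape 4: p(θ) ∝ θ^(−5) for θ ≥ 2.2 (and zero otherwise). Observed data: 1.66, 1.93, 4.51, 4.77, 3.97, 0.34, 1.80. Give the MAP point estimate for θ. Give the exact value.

The Uniform(0, θ) likelihood is θ^(−n) for θ ≥ max(xᵢ), zero otherwise. Here max(xᵢ) = 4.77.
Posterior ∝ θ^(−5) · θ^(−7) = θ^(−12) on θ ≥ max(2.2, 4.77) = 4.77.
This density is strictly decreasing in θ, so the posterior mode lies at the lower boundary of the support.

θ̂_MAP = 4.77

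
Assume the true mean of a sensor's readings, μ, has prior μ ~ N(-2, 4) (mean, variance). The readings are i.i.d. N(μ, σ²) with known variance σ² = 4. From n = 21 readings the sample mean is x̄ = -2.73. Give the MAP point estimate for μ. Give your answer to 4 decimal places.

n = 21, x̄ = -2.73.
For a Normal prior and Normal likelihood with known variance, the posterior is Normal; its mode equals its mean, the precision-weighted average.
Prior precision 1/σ₀² = 1/4 = 0.25; data precision n/σ² = 21/4 = 5.25.
μ̂ = (0.25·(-2) + 5.25·(-2.73)) / (0.25 + 5.25) = (-14.8325)/5.5 = -5933/2200 ≈ -2.6968.

μ̂_MAP = -2.6968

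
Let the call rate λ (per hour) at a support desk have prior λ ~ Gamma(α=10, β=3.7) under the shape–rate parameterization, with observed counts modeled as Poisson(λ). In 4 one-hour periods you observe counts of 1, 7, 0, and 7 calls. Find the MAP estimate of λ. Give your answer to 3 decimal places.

λ̂_MAP = 3.117

Σxᵢ = 1+7+0+7 = 15, with n = 4.
Posterior ∝ λ^9e^(−3.7λ) · λ^15e^(−4λ) = λ^24e^(−7.7λ), i.e. Gamma(shape=25, rate=7.7).
The mode of a Gamma(a, b) with a ≥ 1 (shape–rate) is (a−1)/b = 24/7.7 ≈ 3.117.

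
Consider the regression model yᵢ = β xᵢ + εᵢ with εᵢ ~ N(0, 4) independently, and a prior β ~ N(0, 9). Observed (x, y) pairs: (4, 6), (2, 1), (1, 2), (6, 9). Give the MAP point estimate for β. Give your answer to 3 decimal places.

β̂_MAP = 1.427

log p(β | y) = −Σ(yᵢ − βxᵢ)²/(2·4) − β²/(2·9) + const.
Setting the derivative to zero: Σxᵢ(yᵢ − βxᵢ)/4 − β/9 = 0, so β = Σxᵢyᵢ / (Σxᵢ² + σ²/τ²).
Σxᵢyᵢ = 4·6 + 2·1 + 1·2 + 6·9 = 82; Σxᵢ² = 57; σ²/τ² = 4/9.
β̂_MAP = 82 / (57 + 4/9) = 82/(517/9) = 738/517 ≈ 1.427.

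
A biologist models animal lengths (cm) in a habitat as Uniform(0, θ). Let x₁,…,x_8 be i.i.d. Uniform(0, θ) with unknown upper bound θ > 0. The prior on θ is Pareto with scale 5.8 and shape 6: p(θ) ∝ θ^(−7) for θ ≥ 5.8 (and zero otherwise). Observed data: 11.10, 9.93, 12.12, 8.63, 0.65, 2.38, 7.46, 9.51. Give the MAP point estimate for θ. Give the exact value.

The Uniform(0, θ) likelihood is θ^(−n) for θ ≥ max(xᵢ), zero otherwise. Here max(xᵢ) = 12.12.
Posterior ∝ θ^(−7) · θ^(−8) = θ^(−15) on θ ≥ max(5.8, 12.12) = 12.12.
This density is strictly decreasing in θ, so the posterior mode lies at the lower boundary of the support.

θ̂_MAP = 12.12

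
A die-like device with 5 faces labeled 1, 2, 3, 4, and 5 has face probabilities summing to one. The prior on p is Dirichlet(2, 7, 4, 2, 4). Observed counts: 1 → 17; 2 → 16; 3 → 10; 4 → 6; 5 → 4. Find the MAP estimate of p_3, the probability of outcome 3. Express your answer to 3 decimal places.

The posterior is Dirichlet(αᵢ + nᵢ) = Dirichlet(19, 23, 14, 8, 8).
For a Dirichlet(a₁,…,a_K) with all aᵢ > 1, the mode has j-th component (aⱼ − 1)/(Σaᵢ − K).
Here Σaᵢ = 72 and K = 5, so p_3 = (14 − 1)/(72 − 5) = 13/67 ≈ 0.194.

MAP estimate: 0.194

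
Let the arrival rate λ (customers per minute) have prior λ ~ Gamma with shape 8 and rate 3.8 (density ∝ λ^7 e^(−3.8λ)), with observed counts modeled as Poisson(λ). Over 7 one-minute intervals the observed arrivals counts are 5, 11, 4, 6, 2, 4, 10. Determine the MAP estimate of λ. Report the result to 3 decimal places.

Σxᵢ = 5+11+4+6+2+4+10 = 42, with n = 7.
Posterior ∝ λ^7e^(−3.8λ) · λ^42e^(−7λ) = λ^49e^(−10.8λ), i.e. Gamma(shape=50, rate=10.8).
The mode of a Gamma(a, b) with a ≥ 1 (shape–rate) is (a−1)/b = 49/10.8 ≈ 4.537.

λ̂_MAP = 4.537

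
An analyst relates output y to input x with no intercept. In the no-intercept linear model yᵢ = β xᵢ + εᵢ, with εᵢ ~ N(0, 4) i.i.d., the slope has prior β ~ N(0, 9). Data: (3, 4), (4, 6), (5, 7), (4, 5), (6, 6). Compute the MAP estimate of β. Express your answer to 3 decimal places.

β̂_MAP = 1.240

log p(β | y) = −Σ(yᵢ − βxᵢ)²/(2·4) − β²/(2·9) + const.
Setting the derivative to zero: Σxᵢ(yᵢ − βxᵢ)/4 − β/9 = 0, so β = Σxᵢyᵢ / (Σxᵢ² + σ²/τ²).
Σxᵢyᵢ = 3·4 + 4·6 + 5·7 + 4·5 + 6·6 = 127; Σxᵢ² = 102; σ²/τ² = 4/9.
β̂_MAP = 127 / (102 + 4/9) = 127/(922/9) = 1143/922 ≈ 1.240.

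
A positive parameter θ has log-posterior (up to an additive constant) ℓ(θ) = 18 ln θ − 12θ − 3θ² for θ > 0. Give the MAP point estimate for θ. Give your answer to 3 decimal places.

ℓ'(θ) = 18/θ − 12 − 6θ. Setting this to zero and multiplying by θ: 6θ² + 12θ − 18 = 0.
θ = (−12 + √(12² + 4·6·18)) / (2·6) = (−12 + √576) / 12 = (−12 + 24)/12 = 1.
ℓ''(θ) = −18/θ² − 6 < 0, confirming a maximum.

θ̂_MAP = 1.000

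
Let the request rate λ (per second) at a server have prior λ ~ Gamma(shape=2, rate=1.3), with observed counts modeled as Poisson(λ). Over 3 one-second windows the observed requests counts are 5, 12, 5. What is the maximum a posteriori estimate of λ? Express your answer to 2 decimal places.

Σxᵢ = 5+12+5 = 22, with n = 3.
Posterior ∝ λe^(−1.3λ) · λ^22e^(−3λ) = λ^23e^(−4.3λ), i.e. Gamma(shape=24, rate=4.3).
The mode of a Gamma(a, b) with a ≥ 1 (shape–rate) is (a−1)/b = 23/4.3 ≈ 5.35.

λ̂_MAP = 5.35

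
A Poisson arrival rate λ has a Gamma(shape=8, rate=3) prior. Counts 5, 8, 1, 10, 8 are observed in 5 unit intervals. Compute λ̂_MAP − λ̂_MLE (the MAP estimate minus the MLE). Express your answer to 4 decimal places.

MAP − MLE = -1.5250

Σxᵢ = 32. Posterior is Gamma(40, 8); MAP = (40−1)/8 = 39/8 ≈ 4.87500.
MLE = x̄ = 32/5 ≈ 6.40000.
Difference = 39/8 − 32/5 = -61/40 ≈ -1.5250.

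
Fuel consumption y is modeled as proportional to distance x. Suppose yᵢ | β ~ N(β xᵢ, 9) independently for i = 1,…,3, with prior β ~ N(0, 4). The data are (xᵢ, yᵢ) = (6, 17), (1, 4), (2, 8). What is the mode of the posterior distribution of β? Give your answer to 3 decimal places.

β̂_MAP = 2.821

log p(β | y) = −Σ(yᵢ − βxᵢ)²/(2·9) − β²/(2·4) + const.
Setting the derivative to zero: Σxᵢ(yᵢ − βxᵢ)/9 − β/4 = 0, so β = Σxᵢyᵢ / (Σxᵢ² + σ²/τ²).
Σxᵢyᵢ = 6·17 + 1·4 + 2·8 = 122; Σxᵢ² = 41; σ²/τ² = 2.25.
β̂_MAP = 122 / (41 + 2.25) = 122/43.25 ≈ 2.821.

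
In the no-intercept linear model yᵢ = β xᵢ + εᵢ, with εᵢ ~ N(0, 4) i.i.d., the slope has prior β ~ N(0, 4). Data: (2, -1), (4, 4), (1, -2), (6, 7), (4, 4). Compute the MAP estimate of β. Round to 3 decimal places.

log p(β | y) = −Σ(yᵢ − βxᵢ)²/(2·4) − β²/(2·4) + const.
Setting the derivative to zero: Σxᵢ(yᵢ − βxᵢ)/4 − β/4 = 0, so β = Σxᵢyᵢ / (Σxᵢ² + σ²/τ²).
Σxᵢyᵢ = 2·(-1) + 4·4 + 1·(-2) + 6·7 + 4·4 = 70; Σxᵢ² = 73; σ²/τ² = 1.
β̂_MAP = 70 / (73 + 1) = 70/74 ≈ 0.946.

β̂_MAP = 0.946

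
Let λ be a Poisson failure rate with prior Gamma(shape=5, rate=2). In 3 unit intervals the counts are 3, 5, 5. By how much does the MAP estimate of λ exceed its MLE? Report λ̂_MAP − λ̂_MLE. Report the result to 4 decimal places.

MAP − MLE = -0.9333

Σxᵢ = 13. Posterior is Gamma(18, 5); MAP = (18−1)/5 = 17/5 ≈ 3.40000.
MLE = x̄ = 13/3 ≈ 4.33333.
Difference = 17/5 − 13/3 = -14/15 ≈ -0.9333.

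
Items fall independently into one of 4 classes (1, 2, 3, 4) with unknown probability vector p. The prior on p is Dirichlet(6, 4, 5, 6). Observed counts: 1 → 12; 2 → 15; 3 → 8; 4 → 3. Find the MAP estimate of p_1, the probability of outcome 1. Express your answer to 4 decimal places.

The posterior is Dirichlet(αᵢ + nᵢ) = Dirichlet(18, 19, 13, 9).
For a Dirichlet(a₁,…,a_K) with all aᵢ > 1, the mode has j-th component (aⱼ − 1)/(Σaᵢ − K).
Here Σaᵢ = 59 and K = 4, so p_1 = (18 − 1)/(59 − 4) = 17/55 ≈ 0.3091.

MAP estimate: 0.3091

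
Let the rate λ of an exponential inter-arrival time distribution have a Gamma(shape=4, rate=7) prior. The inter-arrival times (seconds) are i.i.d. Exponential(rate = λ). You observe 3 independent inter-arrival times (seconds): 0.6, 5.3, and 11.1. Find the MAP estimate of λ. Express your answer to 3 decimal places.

The Exponential(rate=λ) likelihood is ∝ λ^n e^(−λΣtᵢ). Here n = 3 and Σtᵢ = 0.6 + 5.3 + 11.1 = 17.
Posterior ∝ λ^3e^(−7λ) · λ^3e^(−17λ) = λ^6e^(−24λ), i.e. Gamma(7, 24).
Mode = (a−1)/b = 6/24 ≈ 0.250.

λ̂_MAP = 0.250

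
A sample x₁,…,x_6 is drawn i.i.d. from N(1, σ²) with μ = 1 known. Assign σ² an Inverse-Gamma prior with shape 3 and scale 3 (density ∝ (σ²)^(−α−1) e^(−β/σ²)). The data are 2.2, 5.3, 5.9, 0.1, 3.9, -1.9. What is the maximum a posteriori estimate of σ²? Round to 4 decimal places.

Sum of squared deviations about the known mean: SS = (2.2−1)² + (5.3−1)² + (5.9−1)² + (0.1−1)² + (3.9−1)² + (-1.9−1)² = 61.57.
The Normal likelihood contributes (σ²)^(−n/2) exp(−SS/(2σ²)), so the posterior is Inverse-Gamma(α + n/2, β + SS/2) = Inverse-Gamma(6, 33.785).
The mode of Inverse-Gamma(a, b) is b/(a+1) = 33.785/7 ≈ 4.8264.

σ̂²_MAP = 4.8264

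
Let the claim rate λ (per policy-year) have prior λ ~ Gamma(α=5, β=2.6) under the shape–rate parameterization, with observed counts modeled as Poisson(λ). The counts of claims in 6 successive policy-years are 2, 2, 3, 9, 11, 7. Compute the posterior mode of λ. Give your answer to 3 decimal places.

Σxᵢ = 2+2+3+9+11+7 = 34, with n = 6.
Posterior ∝ λ^4e^(−2.6λ) · λ^34e^(−6λ) = λ^38e^(−8.6λ), i.e. Gamma(shape=39, rate=8.6).
The mode of a Gamma(a, b) with a ≥ 1 (shape–rate) is (a−1)/b = 38/8.6 ≈ 4.419.

λ̂_MAP = 4.419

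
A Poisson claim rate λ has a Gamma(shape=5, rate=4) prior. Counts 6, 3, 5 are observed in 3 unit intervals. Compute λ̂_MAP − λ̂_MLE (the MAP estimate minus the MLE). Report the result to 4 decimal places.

Σxᵢ = 14. Posterior is Gamma(19, 7); MAP = (19−1)/7 = 18/7 ≈ 2.57143.
MLE = x̄ = 14/3 ≈ 4.66667.
Difference = 18/7 − 14/3 = -44/21 ≈ -2.0952.

MAP − MLE = -2.0952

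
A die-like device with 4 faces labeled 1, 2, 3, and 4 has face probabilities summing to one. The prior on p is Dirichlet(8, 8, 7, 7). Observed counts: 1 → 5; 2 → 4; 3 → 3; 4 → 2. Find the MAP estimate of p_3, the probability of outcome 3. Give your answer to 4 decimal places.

The posterior is Dirichlet(αᵢ + nᵢ) = Dirichlet(13, 12, 10, 9).
For a Dirichlet(a₁,…,a_K) with all aᵢ > 1, the mode has j-th component (aⱼ − 1)/(Σaᵢ − K).
Here Σaᵢ = 44 and K = 4, so p_3 = (10 − 1)/(44 − 4) = 9/40 ≈ 0.2250.

MAP estimate: 0.2250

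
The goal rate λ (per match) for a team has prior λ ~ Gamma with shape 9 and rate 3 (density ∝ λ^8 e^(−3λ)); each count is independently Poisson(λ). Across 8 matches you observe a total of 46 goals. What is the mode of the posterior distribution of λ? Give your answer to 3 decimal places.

λ̂_MAP = 4.909

Σxᵢ = 46, n = 8.
Posterior ∝ λ^8e^(−3λ) · λ^46e^(−8λ) = λ^54e^(−11λ), i.e. Gamma(shape=55, rate=11).
The mode of a Gamma(a, b) with a ≥ 1 (shape–rate) is (a−1)/b = 54/11 ≈ 4.909.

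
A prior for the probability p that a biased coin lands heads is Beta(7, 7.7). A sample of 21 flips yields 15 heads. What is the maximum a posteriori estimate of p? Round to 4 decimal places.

p̂_MAP = 0.6231

Prior: Beta(7, 7.7).
Data: 15 successes in 21 trials. The binomial likelihood contributes p^15(1−p)^6, so the posterior is Beta(7+15, 7.7+6) = Beta(22, 13.7).
For Beta(a, b) with a, b > 1 the mode is (a−1)/(a+b−2) = 21/33.7 ≈ 0.6231.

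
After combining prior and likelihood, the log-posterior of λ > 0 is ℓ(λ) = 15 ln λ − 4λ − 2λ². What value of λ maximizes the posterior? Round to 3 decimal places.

λ̂_MAP = 1.500

ℓ'(λ) = 15/λ − 4 − 4λ. Setting this to zero and multiplying by λ: 4λ² + 4λ − 15 = 0.
λ = (−4 + √(4² + 4·4·15)) / (2·4) = (−4 + √256) / 8 = (−4 + 16)/8 = 3/2.
ℓ''(λ) = −15/λ² − 4 < 0, confirming a maximum.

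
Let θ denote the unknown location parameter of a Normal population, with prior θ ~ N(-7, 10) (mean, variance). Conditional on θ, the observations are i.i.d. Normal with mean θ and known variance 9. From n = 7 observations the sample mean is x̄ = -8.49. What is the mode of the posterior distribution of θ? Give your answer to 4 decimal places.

θ̂_MAP = -8.3203

n = 7, x̄ = -8.49.
For a Normal prior and Normal likelihood with known variance, the posterior is Normal; its mode equals its mean, the precision-weighted average.
Prior precision 1/σ₀² = 1/10 = 0.1; data precision n/σ² = 7/9.
θ̂ = (0.1·(-7) + (7/9)·(-8.49)) / (0.1 + 7/9) = (-2191/300)/(79/90) = -6573/790 ≈ -8.3203.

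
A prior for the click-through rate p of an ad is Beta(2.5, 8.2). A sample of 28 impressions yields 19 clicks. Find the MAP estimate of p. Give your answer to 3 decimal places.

p̂_MAP = 0.559

Prior: Beta(2.5, 8.2).
Data: 19 successes in 28 trials. The binomial likelihood contributes p^19(1−p)^9, so the posterior is Beta(2.5+19, 8.2+9) = Beta(21.5, 17.2).
For Beta(a, b) with a, b > 1 the mode is (a−1)/(a+b−2) = 20.5/36.7 ≈ 0.559.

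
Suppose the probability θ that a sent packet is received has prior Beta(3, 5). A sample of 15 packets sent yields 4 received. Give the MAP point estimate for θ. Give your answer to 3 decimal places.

θ̂_MAP = 0.286

Prior: Beta(3, 5).
Data: 4 successes in 15 trials. The binomial likelihood contributes θ^4(1−θ)^11, so the posterior is Beta(3+4, 5+11) = Beta(7, 16).
For Beta(a, b) with a, b > 1 the mode is (a−1)/(a+b−2) = 6/21 ≈ 0.286.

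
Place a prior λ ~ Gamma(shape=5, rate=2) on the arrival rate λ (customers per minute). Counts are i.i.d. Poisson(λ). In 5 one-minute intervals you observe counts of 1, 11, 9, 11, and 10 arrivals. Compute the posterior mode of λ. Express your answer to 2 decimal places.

Σxᵢ = 1+11+9+11+10 = 42, with n = 5.
Posterior ∝ λ^4e^(−2λ) · λ^42e^(−5λ) = λ^46e^(−7λ), i.e. Gamma(shape=47, rate=7).
The mode of a Gamma(a, b) with a ≥ 1 (shape–rate) is (a−1)/b = 46/7 ≈ 6.57.

λ̂_MAP = 6.57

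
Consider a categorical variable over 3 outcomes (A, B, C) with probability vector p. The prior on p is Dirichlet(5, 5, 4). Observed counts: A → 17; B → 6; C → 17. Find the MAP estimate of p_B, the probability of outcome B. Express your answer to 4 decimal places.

MAP estimate of p_B = 0.1961

The posterior is Dirichlet(αᵢ + nᵢ) = Dirichlet(22, 11, 21).
For a Dirichlet(a₁,…,a_K) with all aᵢ > 1, the mode has j-th component (aⱼ − 1)/(Σaᵢ − K).
Here Σaᵢ = 54 and K = 3, so p_B = (11 − 1)/(54 − 3) = 10/51 ≈ 0.1961.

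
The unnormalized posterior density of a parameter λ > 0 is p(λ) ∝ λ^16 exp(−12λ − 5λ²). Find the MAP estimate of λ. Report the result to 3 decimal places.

λ̂_MAP = 0.800

ℓ'(λ) = 16/λ − 12 − 10λ. Setting this to zero and multiplying by λ: 10λ² + 12λ − 16 = 0.
λ = (−12 + √(12² + 4·10·16)) / (2·10) = (−12 + √784) / 20 = (−12 + 28)/20 = 4/5.
ℓ''(λ) = −16/λ² − 10 < 0, confirming a maximum.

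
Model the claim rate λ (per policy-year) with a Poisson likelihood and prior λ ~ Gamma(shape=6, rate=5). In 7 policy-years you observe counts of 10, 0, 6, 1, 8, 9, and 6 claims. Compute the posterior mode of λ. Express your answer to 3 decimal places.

λ̂_MAP = 3.750

Σxᵢ = 10+0+6+1+8+9+6 = 40, with n = 7.
Posterior ∝ λ^5e^(−5λ) · λ^40e^(−7λ) = λ^45e^(−12λ), i.e. Gamma(shape=46, rate=12).
The mode of a Gamma(a, b) with a ≥ 1 (shape–rate) is (a−1)/b = 45/12 ≈ 3.750.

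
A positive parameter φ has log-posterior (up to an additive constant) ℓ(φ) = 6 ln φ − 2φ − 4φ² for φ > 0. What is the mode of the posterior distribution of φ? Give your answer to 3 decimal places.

φ̂_MAP = 0.750

ℓ'(φ) = 6/φ − 2 − 8φ. Setting this to zero and multiplying by φ: 8φ² + 2φ − 6 = 0.
φ = (−2 + √(2² + 4·8·6)) / (2·8) = (−2 + √196) / 16 = (−2 + 14)/16 = 3/4.
ℓ''(φ) = −6/φ² − 8 < 0, confirming a maximum.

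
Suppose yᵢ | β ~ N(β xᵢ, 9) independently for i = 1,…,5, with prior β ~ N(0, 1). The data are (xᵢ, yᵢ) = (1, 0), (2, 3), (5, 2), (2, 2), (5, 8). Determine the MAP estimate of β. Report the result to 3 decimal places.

log p(β | y) = −Σ(yᵢ − βxᵢ)²/(2·9) − β²/(2·1) + const.
Setting the derivative to zero: Σxᵢ(yᵢ − βxᵢ)/9 − β/1 = 0, so β = Σxᵢyᵢ / (Σxᵢ² + σ²/τ²).
Σxᵢyᵢ = 1·0 + 2·3 + 5·2 + 2·2 + 5·8 = 60; Σxᵢ² = 59; σ²/τ² = 9.
β̂_MAP = 60 / (59 + 9) = 60/68 ≈ 0.882.

β̂_MAP = 0.882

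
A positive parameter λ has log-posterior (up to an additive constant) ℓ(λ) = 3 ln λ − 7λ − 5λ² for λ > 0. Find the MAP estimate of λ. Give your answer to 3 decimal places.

ℓ'(λ) = 3/λ − 7 − 10λ. Setting this to zero and multiplying by λ: 10λ² + 7λ − 3 = 0.
λ = (−7 + √(7² + 4·10·3)) / (2·10) = (−7 + √169) / 20 = (−7 + 13)/20 = 3/10.
ℓ''(λ) = −3/λ² − 10 < 0, confirming a maximum.

λ̂_MAP = 0.300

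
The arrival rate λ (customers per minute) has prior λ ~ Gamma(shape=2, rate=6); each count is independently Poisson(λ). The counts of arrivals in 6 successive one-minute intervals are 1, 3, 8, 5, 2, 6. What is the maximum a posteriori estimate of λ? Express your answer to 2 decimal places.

λ̂_MAP = 2.17

Σxᵢ = 1+3+8+5+2+6 = 25, with n = 6.
Posterior ∝ λe^(−6λ) · λ^25e^(−6λ) = λ^26e^(−12λ), i.e. Gamma(shape=27, rate=12).
The mode of a Gamma(a, b) with a ≥ 1 (shape–rate) is (a−1)/b = 26/12 ≈ 2.17.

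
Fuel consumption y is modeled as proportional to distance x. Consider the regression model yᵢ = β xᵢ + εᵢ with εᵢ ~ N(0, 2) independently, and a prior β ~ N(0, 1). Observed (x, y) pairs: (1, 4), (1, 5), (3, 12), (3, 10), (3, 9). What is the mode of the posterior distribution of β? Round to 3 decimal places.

log p(β | y) = −Σ(yᵢ − βxᵢ)²/(2·2) − β²/(2·1) + const.
Setting the derivative to zero: Σxᵢ(yᵢ − βxᵢ)/2 − β/1 = 0, so β = Σxᵢyᵢ / (Σxᵢ² + σ²/τ²).
Σxᵢyᵢ = 1·4 + 1·5 + 3·12 + 3·10 + 3·9 = 102; Σxᵢ² = 29; σ²/τ² = 2.
β̂_MAP = 102 / (29 + 2) = 102/31 ≈ 3.290.

β̂_MAP = 3.290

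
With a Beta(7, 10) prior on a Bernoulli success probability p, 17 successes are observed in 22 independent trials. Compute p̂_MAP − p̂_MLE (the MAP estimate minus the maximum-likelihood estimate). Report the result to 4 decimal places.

MAP − MLE = -0.1511

Posterior is Beta(24, 15); MAP = (24−1)/(39−2) = 23/37 ≈ 0.62162.
MLE ignores the prior: p̂_MLE = k/n = 17/22 ≈ 0.77273.
Difference = 23/37 − 17/22 = -123/814 ≈ -0.1511.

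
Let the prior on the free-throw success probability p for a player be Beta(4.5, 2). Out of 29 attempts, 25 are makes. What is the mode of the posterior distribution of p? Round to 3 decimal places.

Prior: Beta(4.5, 2).
Data: 25 successes in 29 trials. The binomial likelihood contributes p^25(1−p)^4, so the posterior is Beta(4.5+25, 2+4) = Beta(29.5, 6).
For Beta(a, b) with a, b > 1 the mode is (a−1)/(a+b−2) = 28.5/33.5 ≈ 0.851.

p̂_MAP = 0.851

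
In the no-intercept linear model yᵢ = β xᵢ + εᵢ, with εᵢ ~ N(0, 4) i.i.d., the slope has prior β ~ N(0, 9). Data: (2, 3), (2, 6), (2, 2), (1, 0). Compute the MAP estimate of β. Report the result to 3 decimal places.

β̂_MAP = 1.636

log p(β | y) = −Σ(yᵢ − βxᵢ)²/(2·4) − β²/(2·9) + const.
Setting the derivative to zero: Σxᵢ(yᵢ − βxᵢ)/4 − β/9 = 0, so β = Σxᵢyᵢ / (Σxᵢ² + σ²/τ²).
Σxᵢyᵢ = 2·3 + 2·6 + 2·2 + 1·0 = 22; Σxᵢ² = 13; σ²/τ² = 4/9.
β̂_MAP = 22 / (13 + 4/9) = 22/(121/9) = 18/11 ≈ 1.636.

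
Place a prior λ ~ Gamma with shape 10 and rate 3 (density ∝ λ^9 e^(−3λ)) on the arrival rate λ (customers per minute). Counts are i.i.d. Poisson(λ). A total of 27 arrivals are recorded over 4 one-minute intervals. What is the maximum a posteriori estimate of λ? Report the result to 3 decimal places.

λ̂_MAP = 5.143

Σxᵢ = 27, n = 4.
Posterior ∝ λ^9e^(−3λ) · λ^27e^(−4λ) = λ^36e^(−7λ), i.e. Gamma(shape=37, rate=7).
The mode of a Gamma(a, b) with a ≥ 1 (shape–rate) is (a−1)/b = 36/7 ≈ 5.143.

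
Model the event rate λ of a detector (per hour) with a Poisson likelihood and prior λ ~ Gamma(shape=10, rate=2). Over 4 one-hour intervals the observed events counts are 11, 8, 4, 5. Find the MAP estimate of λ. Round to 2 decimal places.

λ̂_MAP = 6.17

Σxᵢ = 11+8+4+5 = 28, with n = 4.
Posterior ∝ λ^9e^(−2λ) · λ^28e^(−4λ) = λ^37e^(−6λ), i.e. Gamma(shape=38, rate=6).
The mode of a Gamma(a, b) with a ≥ 1 (shape–rate) is (a−1)/b = 37/6 ≈ 6.17.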